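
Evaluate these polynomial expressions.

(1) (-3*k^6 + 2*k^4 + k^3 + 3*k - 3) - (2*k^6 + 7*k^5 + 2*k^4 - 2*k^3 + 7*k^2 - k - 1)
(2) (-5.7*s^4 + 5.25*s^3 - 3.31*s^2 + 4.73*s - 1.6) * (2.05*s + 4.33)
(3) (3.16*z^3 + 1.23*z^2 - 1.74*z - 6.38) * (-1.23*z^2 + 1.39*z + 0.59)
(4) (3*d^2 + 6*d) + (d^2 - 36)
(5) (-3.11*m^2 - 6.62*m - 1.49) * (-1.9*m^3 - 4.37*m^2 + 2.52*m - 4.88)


(1) = -5*k^6 - 7*k^5 + 3*k^3 - 7*k^2 + 4*k - 2
(2) = -11.685*s^5 - 13.9185*s^4 + 15.947*s^3 - 4.6358*s^2 + 17.2009*s - 6.928
(3) = -3.8868*z^5 + 2.8795*z^4 + 5.7143*z^3 + 6.1545*z^2 - 9.8948*z - 3.7642
(4) = 4*d^2 + 6*d - 36
(5) = 5.909*m^5 + 26.1687*m^4 + 23.9232*m^3 + 5.0057*m^2 + 28.5508*m + 7.2712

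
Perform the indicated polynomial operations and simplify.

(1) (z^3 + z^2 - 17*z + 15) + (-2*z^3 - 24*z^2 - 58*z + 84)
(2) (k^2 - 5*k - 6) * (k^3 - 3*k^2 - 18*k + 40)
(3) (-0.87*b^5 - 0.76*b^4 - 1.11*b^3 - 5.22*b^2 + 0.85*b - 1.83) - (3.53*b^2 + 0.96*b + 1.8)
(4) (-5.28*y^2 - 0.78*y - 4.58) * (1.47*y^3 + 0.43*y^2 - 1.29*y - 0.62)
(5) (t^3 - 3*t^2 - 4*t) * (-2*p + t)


(1) = -z^3 - 23*z^2 - 75*z + 99
(2) = k^5 - 8*k^4 - 9*k^3 + 148*k^2 - 92*k - 240
(3) = -0.87*b^5 - 0.76*b^4 - 1.11*b^3 - 8.75*b^2 - 0.11*b - 3.63
(4) = -7.7616*y^5 - 3.417*y^4 - 0.2568*y^3 + 2.3104*y^2 + 6.3918*y + 2.8396
(5) = -2*p*t^3 + 6*p*t^2 + 8*p*t + t^4 - 3*t^3 - 4*t^2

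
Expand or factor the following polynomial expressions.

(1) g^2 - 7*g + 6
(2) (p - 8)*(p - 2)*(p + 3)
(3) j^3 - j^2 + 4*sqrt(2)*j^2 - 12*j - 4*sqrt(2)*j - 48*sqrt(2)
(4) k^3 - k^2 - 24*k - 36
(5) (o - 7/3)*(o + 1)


(1) = (g - 6)*(g - 1)
(2) = p^3 - 7*p^2 - 14*p + 48
(3) = (j - 4)*(j + 3)*(j + 4*sqrt(2))
(4) = (k - 6)*(k + 2)*(k + 3)
(5) = o^2 - 4*o/3 - 7/3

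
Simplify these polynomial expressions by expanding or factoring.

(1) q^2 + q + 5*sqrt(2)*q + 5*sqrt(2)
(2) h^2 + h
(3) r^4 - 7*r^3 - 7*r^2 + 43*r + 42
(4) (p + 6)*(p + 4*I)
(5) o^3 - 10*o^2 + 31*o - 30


(1) = (q + 1)*(q + 5*sqrt(2))
(2) = h*(h + 1)
(3) = (r - 7)*(r - 3)*(r + 1)*(r + 2)
(4) = p^2 + 6*p + 4*I*p + 24*I
(5) = (o - 5)*(o - 3)*(o - 2)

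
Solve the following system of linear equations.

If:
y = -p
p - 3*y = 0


Then:
p = 0
y = 0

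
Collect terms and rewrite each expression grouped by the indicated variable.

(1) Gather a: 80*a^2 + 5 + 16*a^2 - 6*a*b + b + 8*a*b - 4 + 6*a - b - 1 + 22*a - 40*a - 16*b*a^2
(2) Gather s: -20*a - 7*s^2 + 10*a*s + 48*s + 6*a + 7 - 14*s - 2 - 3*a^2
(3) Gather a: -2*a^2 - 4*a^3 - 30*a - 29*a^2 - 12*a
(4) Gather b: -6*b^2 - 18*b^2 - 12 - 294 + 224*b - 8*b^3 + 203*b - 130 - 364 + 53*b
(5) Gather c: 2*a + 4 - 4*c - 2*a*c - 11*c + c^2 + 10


(1) = a^2*(96 - 16*b) + a*(2*b - 12)
(2) = -3*a^2 - 14*a - 7*s^2 + s*(10*a + 34) + 5
(3) = -4*a^3 - 31*a^2 - 42*a
(4) = -8*b^3 - 24*b^2 + 480*b - 800
(5) = 2*a + c^2 + c*(-2*a - 15) + 14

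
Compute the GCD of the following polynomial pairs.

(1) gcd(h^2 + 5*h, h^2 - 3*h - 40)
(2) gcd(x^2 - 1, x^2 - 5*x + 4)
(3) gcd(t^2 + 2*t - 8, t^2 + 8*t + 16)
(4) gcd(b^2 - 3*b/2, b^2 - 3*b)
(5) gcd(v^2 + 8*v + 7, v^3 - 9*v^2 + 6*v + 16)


(1) = h + 5
(2) = gcd((x - 1)*(x + 1), (x - 4)*(x - 1)) = x - 1
(3) = t + 4
(4) = b
(5) = v + 1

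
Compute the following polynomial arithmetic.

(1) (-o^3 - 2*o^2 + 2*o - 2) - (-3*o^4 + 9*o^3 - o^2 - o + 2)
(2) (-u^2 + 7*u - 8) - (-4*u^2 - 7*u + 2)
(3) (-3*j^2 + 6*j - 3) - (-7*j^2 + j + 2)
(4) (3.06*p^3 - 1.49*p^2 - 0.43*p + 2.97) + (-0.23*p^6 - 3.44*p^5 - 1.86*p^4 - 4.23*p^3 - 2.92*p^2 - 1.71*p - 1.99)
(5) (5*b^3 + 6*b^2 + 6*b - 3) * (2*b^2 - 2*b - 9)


(1) = 3*o^4 - 10*o^3 - o^2 + 3*o - 4
(2) = 3*u^2 + 14*u - 10
(3) = 4*j^2 + 5*j - 5
(4) = -0.23*p^6 - 3.44*p^5 - 1.86*p^4 - 1.17*p^3 - 4.41*p^2 - 2.14*p + 0.98
(5) = 10*b^5 + 2*b^4 - 45*b^3 - 72*b^2 - 48*b + 27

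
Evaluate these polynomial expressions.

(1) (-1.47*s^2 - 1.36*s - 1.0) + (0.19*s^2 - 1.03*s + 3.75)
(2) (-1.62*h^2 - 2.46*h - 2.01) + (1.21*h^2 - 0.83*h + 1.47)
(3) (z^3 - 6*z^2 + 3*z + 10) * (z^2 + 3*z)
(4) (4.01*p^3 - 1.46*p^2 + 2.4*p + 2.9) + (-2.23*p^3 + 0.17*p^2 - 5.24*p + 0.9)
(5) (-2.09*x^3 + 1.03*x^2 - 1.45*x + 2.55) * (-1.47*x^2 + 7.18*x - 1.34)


(1) = -1.28*s^2 - 2.39*s + 2.75
(2) = -0.41*h^2 - 3.29*h - 0.54
(3) = z^5 - 3*z^4 - 15*z^3 + 19*z^2 + 30*z
(4) = 1.78*p^3 - 1.29*p^2 - 2.84*p + 3.8
(5) = 3.0723*x^5 - 16.5203*x^4 + 12.3275*x^3 - 15.5397*x^2 + 20.252*x - 3.417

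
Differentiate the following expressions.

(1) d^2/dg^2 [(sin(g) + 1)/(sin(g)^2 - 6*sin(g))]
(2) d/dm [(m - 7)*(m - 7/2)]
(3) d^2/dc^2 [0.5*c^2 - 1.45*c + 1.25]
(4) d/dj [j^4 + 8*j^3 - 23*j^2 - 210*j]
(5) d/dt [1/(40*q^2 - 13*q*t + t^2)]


(1) = (-sin(g)^5 - 10*sin(g)^4 + 20*sin(g)^3 - 30*sin(g)^2 - 36*sin(g) + 72)/((sin(g) - 6)^3*sin(g)^3)
(2) = 2*m - 21/2
(3) = 1.00000000000000
(4) = 4*j^3 + 24*j^2 - 46*j - 210
(5) = (13*q - 2*t)/(40*q^2 - 13*q*t + t^2)^2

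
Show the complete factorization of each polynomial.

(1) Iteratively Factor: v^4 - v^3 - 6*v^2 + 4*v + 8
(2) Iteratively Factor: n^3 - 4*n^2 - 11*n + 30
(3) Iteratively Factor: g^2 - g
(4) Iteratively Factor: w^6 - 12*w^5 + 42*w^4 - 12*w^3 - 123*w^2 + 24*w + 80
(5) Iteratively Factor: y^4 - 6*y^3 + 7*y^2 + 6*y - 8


(1) = (v + 1)*(v^3 - 2*v^2 - 4*v + 8) = (v + 1)*(v + 2)*(v^2 - 4*v + 4) = (v - 2)*(v + 1)*(v + 2)*(v - 2)
(2) = (n - 2)*(n^2 - 2*n - 15) = (n - 5)*(n - 2)*(n + 3)
(3) = (g - 1)*(g)
(4) = (w - 5)*(w^5 - 7*w^4 + 7*w^3 + 23*w^2 - 8*w - 16) = (w - 5)*(w - 4)*(w^4 - 3*w^3 - 5*w^2 + 3*w + 4) = (w - 5)*(w - 4)*(w - 1)*(w^3 - 2*w^2 - 7*w - 4) = (w - 5)*(w - 4)*(w - 1)*(w + 1)*(w^2 - 3*w - 4) = (w - 5)*(w - 4)*(w - 1)*(w + 1)^2*(w - 4)
(5) = (y + 1)*(y^3 - 7*y^2 + 14*y - 8) = (y - 4)*(y + 1)*(y^2 - 3*y + 2) = (y - 4)*(y - 1)*(y + 1)*(y - 2)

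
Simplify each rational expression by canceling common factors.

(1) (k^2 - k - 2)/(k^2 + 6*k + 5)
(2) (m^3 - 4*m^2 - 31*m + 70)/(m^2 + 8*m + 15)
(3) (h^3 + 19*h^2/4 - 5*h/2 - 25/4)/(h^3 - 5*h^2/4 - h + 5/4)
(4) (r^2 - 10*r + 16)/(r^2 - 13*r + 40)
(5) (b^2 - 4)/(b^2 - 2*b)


(1) = (k - 2)/(k + 5)
(2) = (m^2 - 9*m + 14)/(m + 3)
(3) = (h + 5)/(h - 1)
(4) = (r - 2)/(r - 5)
(5) = (b + 2)/b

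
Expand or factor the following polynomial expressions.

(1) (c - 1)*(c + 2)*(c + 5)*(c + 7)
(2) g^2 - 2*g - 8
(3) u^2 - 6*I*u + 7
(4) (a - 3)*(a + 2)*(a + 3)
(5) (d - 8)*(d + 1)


(1) = c^4 + 13*c^3 + 45*c^2 + 11*c - 70
(2) = (g - 4)*(g + 2)
(3) = (u - 7*I)*(u + I)
(4) = a^3 + 2*a^2 - 9*a - 18
(5) = d^2 - 7*d - 8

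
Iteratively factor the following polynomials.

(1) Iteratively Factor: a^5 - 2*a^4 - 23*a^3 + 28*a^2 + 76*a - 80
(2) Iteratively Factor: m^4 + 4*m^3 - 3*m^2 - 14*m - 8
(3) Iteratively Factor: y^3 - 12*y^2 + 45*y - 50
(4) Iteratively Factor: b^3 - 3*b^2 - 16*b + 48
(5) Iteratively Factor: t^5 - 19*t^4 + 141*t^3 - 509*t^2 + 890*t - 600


(1) = (a + 2)*(a^4 - 4*a^3 - 15*a^2 + 58*a - 40) = (a + 2)*(a + 4)*(a^3 - 8*a^2 + 17*a - 10) = (a - 5)*(a + 2)*(a + 4)*(a^2 - 3*a + 2) = (a - 5)*(a - 1)*(a + 2)*(a + 4)*(a - 2)
(2) = (m + 1)*(m^3 + 3*m^2 - 6*m - 8) = (m + 1)*(m + 4)*(m^2 - m - 2) = (m + 1)^2*(m + 4)*(m - 2)
(3) = (y - 2)*(y^2 - 10*y + 25) = (y - 5)*(y - 2)*(y - 5)
(4) = (b + 4)*(b^2 - 7*b + 12) = (b - 4)*(b + 4)*(b - 3)
(5) = (t - 4)*(t^4 - 15*t^3 + 81*t^2 - 185*t + 150) = (t - 4)*(t - 2)*(t^3 - 13*t^2 + 55*t - 75) = (t - 4)*(t - 3)*(t - 2)*(t^2 - 10*t + 25) = (t - 5)*(t - 4)*(t - 3)*(t - 2)*(t - 5)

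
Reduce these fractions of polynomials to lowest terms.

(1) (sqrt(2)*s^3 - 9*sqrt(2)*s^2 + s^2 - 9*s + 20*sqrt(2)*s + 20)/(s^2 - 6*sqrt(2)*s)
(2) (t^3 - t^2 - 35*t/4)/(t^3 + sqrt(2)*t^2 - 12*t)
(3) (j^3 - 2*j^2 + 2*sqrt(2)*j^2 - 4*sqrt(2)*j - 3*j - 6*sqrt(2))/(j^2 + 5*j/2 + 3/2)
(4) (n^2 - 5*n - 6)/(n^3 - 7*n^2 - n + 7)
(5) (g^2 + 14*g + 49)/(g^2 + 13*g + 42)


(1) = (sqrt(2)*s^3 + s^2*(1 - 9*sqrt(2)) + s*(-9 + 20*sqrt(2)) + 20)/(s^2 - 6*sqrt(2)*s)
(2) = (4*t^2 - 4*t - 35)/(4*t^2 + 4*sqrt(2)*t - 48)
(3) = (2*j^2 + j*(-6 + 4*sqrt(2)) - 12*sqrt(2))/(2*j + 3)
(4) = (n - 6)/(n^2 - 8*n + 7)
(5) = (g + 7)/(g + 6)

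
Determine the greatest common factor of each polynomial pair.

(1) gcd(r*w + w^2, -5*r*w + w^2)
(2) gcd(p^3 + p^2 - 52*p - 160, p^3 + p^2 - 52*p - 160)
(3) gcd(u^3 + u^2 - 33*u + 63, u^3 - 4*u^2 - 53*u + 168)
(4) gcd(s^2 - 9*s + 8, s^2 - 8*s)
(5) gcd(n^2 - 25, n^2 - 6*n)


(1) = gcd(w*(r + w), w*(-5*r + w)) = w
(2) = p^3 + p^2 - 52*p - 160
(3) = gcd((u - 3)^2*(u + 7), (u - 8)*(u - 3)*(u + 7)) = u^2 + 4*u - 21
(4) = s - 8
(5) = 1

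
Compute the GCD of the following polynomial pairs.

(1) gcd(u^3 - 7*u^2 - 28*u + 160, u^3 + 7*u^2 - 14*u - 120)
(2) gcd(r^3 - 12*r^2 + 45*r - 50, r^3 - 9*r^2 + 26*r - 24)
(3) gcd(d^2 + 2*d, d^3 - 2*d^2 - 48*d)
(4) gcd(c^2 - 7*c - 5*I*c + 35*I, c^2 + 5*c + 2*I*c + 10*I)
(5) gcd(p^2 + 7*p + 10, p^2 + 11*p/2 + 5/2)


(1) = gcd((u - 8)*(u - 4)*(u + 5), (u - 4)*(u + 5)*(u + 6)) = u^2 + u - 20
(2) = gcd((r - 5)^2*(r - 2), (r - 4)*(r - 3)*(r - 2)) = r - 2
(3) = gcd(d*(d + 2), d*(d - 8)*(d + 6)) = d
(4) = gcd((c - 7)*(c - 5*I), (c + 5)*(c + 2*I)) = 1
(5) = gcd((p + 2)*(p + 5), (p + 1/2)*(p + 5)) = p + 5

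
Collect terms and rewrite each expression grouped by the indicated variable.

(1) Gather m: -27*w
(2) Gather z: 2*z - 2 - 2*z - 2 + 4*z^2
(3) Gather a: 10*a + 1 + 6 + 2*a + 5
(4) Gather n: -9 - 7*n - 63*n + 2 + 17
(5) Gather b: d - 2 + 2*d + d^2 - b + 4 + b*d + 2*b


(1) = -27*w
(2) = 4*z^2 - 4
(3) = 12*a + 12
(4) = 10 - 70*n
(5) = b*(d + 1) + d^2 + 3*d + 2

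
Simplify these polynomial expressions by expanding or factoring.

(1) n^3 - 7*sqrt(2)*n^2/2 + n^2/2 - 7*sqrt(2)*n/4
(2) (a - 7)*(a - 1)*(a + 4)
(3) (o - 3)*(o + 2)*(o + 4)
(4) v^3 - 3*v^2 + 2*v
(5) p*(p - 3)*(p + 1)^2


(1) = n*(n + 1/2)*(n - 7*sqrt(2)/2)
(2) = a^3 - 4*a^2 - 25*a + 28
(3) = o^3 + 3*o^2 - 10*o - 24
(4) = v*(v - 2)*(v - 1)
(5) = p^4 - p^3 - 5*p^2 - 3*p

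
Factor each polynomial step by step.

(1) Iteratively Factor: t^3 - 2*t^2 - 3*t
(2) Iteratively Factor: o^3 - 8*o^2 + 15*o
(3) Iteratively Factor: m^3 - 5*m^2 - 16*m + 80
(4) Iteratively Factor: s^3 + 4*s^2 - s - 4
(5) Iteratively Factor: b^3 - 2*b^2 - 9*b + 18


(1) = (t - 3)*(t^2 + t) = (t - 3)*(t + 1)*(t)
(2) = (o)*(o^2 - 8*o + 15) = o*(o - 3)*(o - 5)
(3) = (m - 4)*(m^2 - m - 20) = (m - 5)*(m - 4)*(m + 4)
(4) = (s - 1)*(s^2 + 5*s + 4) = (s - 1)*(s + 4)*(s + 1)
(5) = (b + 3)*(b^2 - 5*b + 6) = (b - 2)*(b + 3)*(b - 3)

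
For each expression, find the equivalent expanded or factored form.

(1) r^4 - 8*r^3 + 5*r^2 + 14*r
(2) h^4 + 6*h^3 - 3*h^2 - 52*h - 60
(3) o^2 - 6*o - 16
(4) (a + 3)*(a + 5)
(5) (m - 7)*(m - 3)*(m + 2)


(1) = r*(r - 7)*(r - 2)*(r + 1)
(2) = (h - 3)*(h + 2)^2*(h + 5)
(3) = (o - 8)*(o + 2)
(4) = a^2 + 8*a + 15
(5) = m^3 - 8*m^2 + m + 42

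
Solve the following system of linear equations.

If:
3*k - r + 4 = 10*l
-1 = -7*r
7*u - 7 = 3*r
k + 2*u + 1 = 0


Then:
k = -153/49
l = -27/49
r = 1/7
u = 52/49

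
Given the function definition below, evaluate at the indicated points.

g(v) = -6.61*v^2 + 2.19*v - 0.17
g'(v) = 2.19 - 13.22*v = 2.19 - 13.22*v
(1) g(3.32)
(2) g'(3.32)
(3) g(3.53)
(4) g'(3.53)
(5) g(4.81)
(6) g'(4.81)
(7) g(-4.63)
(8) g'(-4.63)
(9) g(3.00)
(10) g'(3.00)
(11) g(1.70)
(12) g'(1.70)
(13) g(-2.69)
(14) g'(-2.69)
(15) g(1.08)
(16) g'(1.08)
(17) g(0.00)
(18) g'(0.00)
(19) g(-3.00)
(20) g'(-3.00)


(1) = -65.76
(2) = -41.70
(3) = -74.81
(4) = -44.48
(5) = -142.57
(6) = -61.40
(7) = -152.01
(8) = 63.40
(9) = -53.09
(10) = -37.47
(11) = -15.55
(12) = -20.28
(13) = -53.89
(14) = 37.75
(15) = -5.51
(16) = -12.09
(17) = -0.17
(18) = 2.19
(19) = -66.23
(20) = 41.85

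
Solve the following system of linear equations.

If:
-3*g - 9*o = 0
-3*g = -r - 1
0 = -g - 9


Then:
g = -9
o = 3
r = -28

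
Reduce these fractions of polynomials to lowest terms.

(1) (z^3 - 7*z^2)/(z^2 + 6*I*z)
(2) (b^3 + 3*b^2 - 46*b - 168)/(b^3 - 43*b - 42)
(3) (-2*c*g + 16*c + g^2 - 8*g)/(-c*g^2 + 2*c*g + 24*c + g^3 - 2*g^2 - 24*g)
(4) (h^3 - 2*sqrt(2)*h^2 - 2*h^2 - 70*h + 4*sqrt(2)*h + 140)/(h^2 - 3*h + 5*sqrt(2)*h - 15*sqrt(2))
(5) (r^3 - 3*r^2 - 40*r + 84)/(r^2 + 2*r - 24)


(1) = (z^2 - 7*z)/(z + 6*I)
(2) = (b + 4)/(b + 1)
(3) = (2*c*g - 16*c - g^2 + 8*g)/(c*g^2 - 2*c*g - 24*c - g^3 + 2*g^2 + 24*g)
(4) = (h^2 + h*(-7*sqrt(2) - 2) + 14*sqrt(2))/(h - 3)
(5) = (r^2 - 9*r + 14)/(r - 4)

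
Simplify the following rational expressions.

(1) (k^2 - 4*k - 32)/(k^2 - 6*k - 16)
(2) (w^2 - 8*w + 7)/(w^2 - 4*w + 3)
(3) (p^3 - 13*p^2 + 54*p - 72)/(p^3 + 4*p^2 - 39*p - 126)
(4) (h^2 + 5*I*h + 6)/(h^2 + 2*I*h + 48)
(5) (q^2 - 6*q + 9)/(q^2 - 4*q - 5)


(1) = (k + 4)/(k + 2)
(2) = (w - 7)/(w - 3)
(3) = (p^2 - 7*p + 12)/(p^2 + 10*p + 21)
(4) = (h^2 + 5*I*h + 6)/(h^2 + 2*I*h + 48)
(5) = (q^2 - 6*q + 9)/(q^2 - 4*q - 5)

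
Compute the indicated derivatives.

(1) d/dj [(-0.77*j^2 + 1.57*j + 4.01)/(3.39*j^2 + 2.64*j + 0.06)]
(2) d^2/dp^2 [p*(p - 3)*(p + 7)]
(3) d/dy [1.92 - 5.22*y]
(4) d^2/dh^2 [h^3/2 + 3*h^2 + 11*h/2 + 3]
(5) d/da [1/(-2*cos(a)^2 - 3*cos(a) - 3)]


(1) = (-7.3551*j^2 - 27.2802*j - 10.4922)/(11.4921*j^4 + 17.8992*j^3 + 7.3764*j^2 + 0.3168*j + 0.0036)
(2) = 6*p + 8
(3) = -5.22000000000000
(4) = 3*h + 6
(5) = -(4*cos(a) + 3)*sin(a)/(3*cos(a) + cos(2*a) + 4)^2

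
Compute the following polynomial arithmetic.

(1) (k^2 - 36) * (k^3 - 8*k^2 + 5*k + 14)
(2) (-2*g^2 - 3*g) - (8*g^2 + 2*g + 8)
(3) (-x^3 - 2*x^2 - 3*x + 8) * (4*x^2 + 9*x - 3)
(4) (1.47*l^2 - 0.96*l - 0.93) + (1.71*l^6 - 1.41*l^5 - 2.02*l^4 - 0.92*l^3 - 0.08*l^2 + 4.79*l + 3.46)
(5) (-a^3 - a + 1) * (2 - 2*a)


(1) = k^5 - 8*k^4 - 31*k^3 + 302*k^2 - 180*k - 504
(2) = -10*g^2 - 5*g - 8
(3) = -4*x^5 - 17*x^4 - 27*x^3 + 11*x^2 + 81*x - 24
(4) = 1.71*l^6 - 1.41*l^5 - 2.02*l^4 - 0.92*l^3 + 1.39*l^2 + 3.83*l + 2.53
(5) = 2*a^4 - 2*a^3 + 2*a^2 - 4*a + 2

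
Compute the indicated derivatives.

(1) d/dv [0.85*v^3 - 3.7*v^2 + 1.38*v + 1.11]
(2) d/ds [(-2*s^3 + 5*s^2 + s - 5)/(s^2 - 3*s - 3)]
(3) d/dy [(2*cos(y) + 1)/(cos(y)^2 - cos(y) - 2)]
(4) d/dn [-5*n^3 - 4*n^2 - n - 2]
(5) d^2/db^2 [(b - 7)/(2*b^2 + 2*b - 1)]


(1) = 2.55*v^2 - 7.4*v + 1.38
(2) = 2*(-s^4 + 6*s^3 + s^2 - 10*s - 9)/(s^4 - 6*s^3 + 3*s^2 + 18*s + 9)
(3) = (2*cos(y) + cos(2*y) + 4)*sin(y)/(sin(y)^2 + cos(y) + 1)^2
(4) = -15*n^2 - 8*n - 1
(5) = 4*(3*(2 - b)*(2*b^2 + 2*b - 1) + 2*(b - 7)*(2*b + 1)^2)/(2*b^2 + 2*b - 1)^3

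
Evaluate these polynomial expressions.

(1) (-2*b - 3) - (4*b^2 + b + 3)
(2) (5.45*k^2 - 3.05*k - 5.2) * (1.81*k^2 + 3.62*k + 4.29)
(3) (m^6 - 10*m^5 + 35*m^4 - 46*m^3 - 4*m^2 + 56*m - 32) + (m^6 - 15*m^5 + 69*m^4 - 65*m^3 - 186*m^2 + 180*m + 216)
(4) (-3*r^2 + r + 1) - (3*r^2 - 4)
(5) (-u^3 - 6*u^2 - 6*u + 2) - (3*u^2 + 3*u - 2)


(1) = -4*b^2 - 3*b - 6
(2) = 9.8645*k^4 + 14.2085*k^3 + 2.9275*k^2 - 31.9085*k - 22.308
(3) = 2*m^6 - 25*m^5 + 104*m^4 - 111*m^3 - 190*m^2 + 236*m + 184
(4) = -6*r^2 + r + 5
(5) = -u^3 - 9*u^2 - 9*u + 4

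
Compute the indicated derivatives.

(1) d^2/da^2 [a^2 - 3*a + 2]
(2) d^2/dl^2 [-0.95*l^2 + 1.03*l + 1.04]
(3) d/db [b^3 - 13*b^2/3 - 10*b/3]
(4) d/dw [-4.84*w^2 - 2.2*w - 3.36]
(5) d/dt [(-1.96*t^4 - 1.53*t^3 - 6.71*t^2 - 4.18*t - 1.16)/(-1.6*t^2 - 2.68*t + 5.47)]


(1) = 2
(2) = -1.90000000000000
(3) = 3*b^2 - 26*b/3 - 10/3
(4) = -9.68*w - 2.2
(5) = (6.272*t^5 + 18.2064*t^4 - 34.684*t^3 - 13.8125*t^2 - 77.1194*t - 25.9734)/(2.56*t^4 + 8.576*t^3 - 10.3216*t^2 - 29.3192*t + 29.9209)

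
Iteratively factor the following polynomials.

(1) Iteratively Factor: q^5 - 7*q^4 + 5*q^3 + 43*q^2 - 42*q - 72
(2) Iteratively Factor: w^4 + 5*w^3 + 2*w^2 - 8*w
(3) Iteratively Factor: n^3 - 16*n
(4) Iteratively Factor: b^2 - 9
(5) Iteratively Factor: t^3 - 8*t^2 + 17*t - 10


(1) = (q + 1)*(q^4 - 8*q^3 + 13*q^2 + 30*q - 72) = (q - 3)*(q + 1)*(q^3 - 5*q^2 - 2*q + 24) = (q - 4)*(q - 3)*(q + 1)*(q^2 - q - 6) = (q - 4)*(q - 3)*(q + 1)*(q + 2)*(q - 3)
(2) = (w + 4)*(w^3 + w^2 - 2*w) = w*(w + 4)*(w^2 + w - 2) = w*(w - 1)*(w + 4)*(w + 2)
(3) = (n - 4)*(n^2 + 4*n) = (n - 4)*(n + 4)*(n)
(4) = (b + 3)*(b - 3)
(5) = (t - 2)*(t^2 - 6*t + 5) = (t - 5)*(t - 2)*(t - 1)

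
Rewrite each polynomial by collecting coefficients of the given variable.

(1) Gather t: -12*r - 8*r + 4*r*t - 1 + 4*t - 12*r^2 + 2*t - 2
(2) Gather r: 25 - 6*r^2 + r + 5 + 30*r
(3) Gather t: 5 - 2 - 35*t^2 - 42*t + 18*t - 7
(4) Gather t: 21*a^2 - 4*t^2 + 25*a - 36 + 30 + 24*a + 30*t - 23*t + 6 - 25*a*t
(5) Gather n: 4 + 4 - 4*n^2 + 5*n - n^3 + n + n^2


(1) = -12*r^2 - 20*r + t*(4*r + 6) - 3
(2) = -6*r^2 + 31*r + 30
(3) = -35*t^2 - 24*t - 4
(4) = 21*a^2 + 49*a - 4*t^2 + t*(7 - 25*a)
(5) = -n^3 - 3*n^2 + 6*n + 8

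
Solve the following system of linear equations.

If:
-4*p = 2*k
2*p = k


Then:
k = 0
p = 0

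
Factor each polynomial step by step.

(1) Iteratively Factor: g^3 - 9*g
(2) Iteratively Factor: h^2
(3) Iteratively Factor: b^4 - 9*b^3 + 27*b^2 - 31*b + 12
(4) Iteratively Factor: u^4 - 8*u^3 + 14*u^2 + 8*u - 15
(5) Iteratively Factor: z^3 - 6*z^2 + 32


(1) = (g - 3)*(g^2 + 3*g) = g*(g - 3)*(g + 3)
(2) = (h)*(h)
(3) = (b - 1)*(b^3 - 8*b^2 + 19*b - 12) = (b - 4)*(b - 1)*(b^2 - 4*b + 3) = (b - 4)*(b - 1)^2*(b - 3)
(4) = (u + 1)*(u^3 - 9*u^2 + 23*u - 15) = (u - 1)*(u + 1)*(u^2 - 8*u + 15) = (u - 3)*(u - 1)*(u + 1)*(u - 5)
(5) = (z - 4)*(z^2 - 2*z - 8) = (z - 4)*(z + 2)*(z - 4)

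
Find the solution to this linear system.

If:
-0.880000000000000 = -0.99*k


Then:
k = 0.89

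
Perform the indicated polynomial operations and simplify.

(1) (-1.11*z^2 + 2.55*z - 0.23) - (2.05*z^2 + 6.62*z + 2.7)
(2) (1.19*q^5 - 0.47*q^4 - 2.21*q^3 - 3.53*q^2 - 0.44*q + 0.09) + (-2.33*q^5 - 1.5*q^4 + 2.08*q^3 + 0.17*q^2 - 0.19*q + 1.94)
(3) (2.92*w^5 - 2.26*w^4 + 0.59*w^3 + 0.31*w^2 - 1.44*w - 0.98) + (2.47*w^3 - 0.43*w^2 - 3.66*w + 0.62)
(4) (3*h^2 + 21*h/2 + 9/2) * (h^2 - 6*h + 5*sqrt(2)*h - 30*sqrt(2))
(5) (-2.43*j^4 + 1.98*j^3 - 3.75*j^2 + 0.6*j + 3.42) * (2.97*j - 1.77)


(1) = -3.16*z^2 - 4.07*z - 2.93
(2) = -1.14*q^5 - 1.97*q^4 - 0.13*q^3 - 3.36*q^2 - 0.63*q + 2.03
(3) = 2.92*w^5 - 2.26*w^4 + 3.06*w^3 - 0.12*w^2 - 5.1*w - 0.36
(4) = 3*h^4 - 15*h^3/2 + 15*sqrt(2)*h^3 - 117*h^2/2 - 75*sqrt(2)*h^2/2 - 585*sqrt(2)*h/2 - 27*h - 135*sqrt(2)
(5) = -7.2171*j^5 + 10.1817*j^4 - 14.6421*j^3 + 8.4195*j^2 + 9.0954*j - 6.0534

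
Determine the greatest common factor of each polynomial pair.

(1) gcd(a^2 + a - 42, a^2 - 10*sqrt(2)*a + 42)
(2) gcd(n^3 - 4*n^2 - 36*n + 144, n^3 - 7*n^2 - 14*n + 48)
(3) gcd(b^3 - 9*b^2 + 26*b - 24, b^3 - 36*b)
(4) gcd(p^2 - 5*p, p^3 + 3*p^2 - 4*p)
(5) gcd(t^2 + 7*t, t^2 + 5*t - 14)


(1) = 1
(2) = gcd((n - 6)*(n - 4)*(n + 6), (n - 8)*(n - 2)*(n + 3)) = 1
(3) = gcd((b - 4)*(b - 3)*(b - 2), b*(b - 6)*(b + 6)) = 1
(4) = gcd(p*(p - 5), p*(p - 1)*(p + 4)) = p
(5) = t + 7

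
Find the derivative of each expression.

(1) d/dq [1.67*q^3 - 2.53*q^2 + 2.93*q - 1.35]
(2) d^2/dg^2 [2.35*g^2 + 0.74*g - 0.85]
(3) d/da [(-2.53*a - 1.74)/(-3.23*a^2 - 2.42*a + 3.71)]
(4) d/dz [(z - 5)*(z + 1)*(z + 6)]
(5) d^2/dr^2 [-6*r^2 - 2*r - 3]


(1) = 5.01*q^2 - 5.06*q + 2.93
(2) = 4.70000000000000
(3) = (8.1719*a^2 + 6.1226*a - (2.53*a + 1.74)*(6.46*a + 2.42) - 9.3863)/(3.23*a^2 + 2.42*a - 3.71)^2
(4) = 3*z^2 + 4*z - 29
(5) = -12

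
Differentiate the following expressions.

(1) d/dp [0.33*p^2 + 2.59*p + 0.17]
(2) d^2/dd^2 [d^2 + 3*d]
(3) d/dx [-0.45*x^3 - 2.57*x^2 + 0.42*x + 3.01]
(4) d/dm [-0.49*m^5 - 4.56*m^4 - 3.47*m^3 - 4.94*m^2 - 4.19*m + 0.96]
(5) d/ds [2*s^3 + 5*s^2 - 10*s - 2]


(1) = 0.66*p + 2.59
(2) = 2
(3) = -1.35*x^2 - 5.14*x + 0.42
(4) = -2.45*m^4 - 18.24*m^3 - 10.41*m^2 - 9.88*m - 4.19
(5) = 6*s^2 + 10*s - 10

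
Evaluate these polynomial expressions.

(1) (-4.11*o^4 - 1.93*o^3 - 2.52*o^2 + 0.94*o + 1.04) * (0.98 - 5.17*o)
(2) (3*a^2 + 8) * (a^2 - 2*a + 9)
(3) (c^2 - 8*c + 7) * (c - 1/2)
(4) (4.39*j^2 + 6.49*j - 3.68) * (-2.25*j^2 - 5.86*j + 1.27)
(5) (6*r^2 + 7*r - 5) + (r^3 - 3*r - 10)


(1) = 21.2487*o^5 + 5.9503*o^4 + 11.137*o^3 - 7.3294*o^2 - 4.4556*o + 1.0192
(2) = 3*a^4 - 6*a^3 + 35*a^2 - 16*a + 72
(3) = c^3 - 17*c^2/2 + 11*c - 7/2
(4) = -9.8775*j^4 - 40.3279*j^3 - 24.1761*j^2 + 29.8071*j - 4.6736
(5) = r^3 + 6*r^2 + 4*r - 15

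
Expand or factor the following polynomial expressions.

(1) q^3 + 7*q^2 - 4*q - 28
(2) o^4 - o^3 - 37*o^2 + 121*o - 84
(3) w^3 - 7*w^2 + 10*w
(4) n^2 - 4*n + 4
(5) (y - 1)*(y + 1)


(1) = (q - 2)*(q + 2)*(q + 7)
(2) = (o - 4)*(o - 3)*(o - 1)*(o + 7)
(3) = w*(w - 5)*(w - 2)
(4) = (n - 2)^2
(5) = y^2 - 1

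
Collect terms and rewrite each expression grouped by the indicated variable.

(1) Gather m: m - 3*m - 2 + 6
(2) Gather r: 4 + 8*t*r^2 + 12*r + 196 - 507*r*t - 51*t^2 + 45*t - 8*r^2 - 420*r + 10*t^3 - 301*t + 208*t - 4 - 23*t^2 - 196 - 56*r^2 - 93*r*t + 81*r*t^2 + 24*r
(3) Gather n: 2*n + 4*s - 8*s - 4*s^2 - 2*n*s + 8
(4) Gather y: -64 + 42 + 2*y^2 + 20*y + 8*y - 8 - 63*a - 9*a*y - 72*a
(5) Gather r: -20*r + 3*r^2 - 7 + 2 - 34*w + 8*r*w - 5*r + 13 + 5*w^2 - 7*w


(1) = 4 - 2*m
(2) = r^2*(8*t - 64) + r*(81*t^2 - 600*t - 384) + 10*t^3 - 74*t^2 - 48*t
(3) = n*(2 - 2*s) - 4*s^2 - 4*s + 8
(4) = -135*a + 2*y^2 + y*(28 - 9*a) - 30
(5) = 3*r^2 + r*(8*w - 25) + 5*w^2 - 41*w + 8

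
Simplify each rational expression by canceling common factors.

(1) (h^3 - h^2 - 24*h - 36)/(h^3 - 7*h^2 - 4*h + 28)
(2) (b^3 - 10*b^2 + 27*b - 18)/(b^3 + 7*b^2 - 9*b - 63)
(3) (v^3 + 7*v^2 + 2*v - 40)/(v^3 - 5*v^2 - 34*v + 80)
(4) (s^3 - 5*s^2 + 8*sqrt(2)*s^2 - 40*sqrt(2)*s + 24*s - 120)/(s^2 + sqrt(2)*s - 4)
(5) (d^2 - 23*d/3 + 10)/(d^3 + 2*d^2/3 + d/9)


(1) = (h^2 - 3*h - 18)/(h^2 - 9*h + 14)
(2) = (b^2 - 7*b + 6)/(b^2 + 10*b + 21)
(3) = (v + 4)/(v - 8)
(4) = (s^2 + s*(-5 + 6*sqrt(2)) - 30*sqrt(2))/(s - sqrt(2))
(5) = (9*d^2 - 69*d + 90)/(9*d^3 + 6*d^2 + d)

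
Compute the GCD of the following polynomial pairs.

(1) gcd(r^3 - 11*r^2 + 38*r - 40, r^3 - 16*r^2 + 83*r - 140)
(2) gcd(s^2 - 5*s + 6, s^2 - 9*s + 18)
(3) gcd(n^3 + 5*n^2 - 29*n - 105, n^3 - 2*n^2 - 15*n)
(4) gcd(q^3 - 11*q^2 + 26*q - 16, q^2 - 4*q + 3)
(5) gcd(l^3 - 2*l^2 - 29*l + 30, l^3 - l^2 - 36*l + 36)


(1) = r^2 - 9*r + 20
(2) = gcd((s - 3)*(s - 2), (s - 6)*(s - 3)) = s - 3
(3) = gcd((n - 5)*(n + 3)*(n + 7), n*(n - 5)*(n + 3)) = n^2 - 2*n - 15
(4) = q - 1
(5) = gcd((l - 6)*(l - 1)*(l + 5), (l - 6)*(l - 1)*(l + 6)) = l^2 - 7*l + 6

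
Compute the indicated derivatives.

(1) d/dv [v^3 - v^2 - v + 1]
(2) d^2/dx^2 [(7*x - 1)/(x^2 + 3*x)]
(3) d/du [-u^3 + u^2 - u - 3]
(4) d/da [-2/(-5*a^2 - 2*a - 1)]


(1) = 3*v^2 - 2*v - 1
(2) = 2*(7*x^3 - 3*x^2 - 9*x - 9)/(x^3*(x^3 + 9*x^2 + 27*x + 27))
(3) = -3*u^2 + 2*u - 1
(4) = 4*(-5*a - 1)/(5*a^2 + 2*a + 1)^2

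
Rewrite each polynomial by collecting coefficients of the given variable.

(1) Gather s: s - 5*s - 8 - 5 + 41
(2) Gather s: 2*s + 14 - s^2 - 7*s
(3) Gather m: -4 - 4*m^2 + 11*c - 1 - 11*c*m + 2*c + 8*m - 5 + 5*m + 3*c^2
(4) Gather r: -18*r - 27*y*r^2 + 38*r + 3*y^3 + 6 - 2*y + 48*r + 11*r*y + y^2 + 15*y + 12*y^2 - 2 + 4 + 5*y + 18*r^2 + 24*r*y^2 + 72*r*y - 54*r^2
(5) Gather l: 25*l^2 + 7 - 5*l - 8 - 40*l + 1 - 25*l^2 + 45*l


(1) = 28 - 4*s
(2) = -s^2 - 5*s + 14
(3) = 3*c^2 + 13*c - 4*m^2 + m*(13 - 11*c) - 10
(4) = r^2*(-27*y - 36) + r*(24*y^2 + 83*y + 68) + 3*y^3 + 13*y^2 + 18*y + 8
(5) = 0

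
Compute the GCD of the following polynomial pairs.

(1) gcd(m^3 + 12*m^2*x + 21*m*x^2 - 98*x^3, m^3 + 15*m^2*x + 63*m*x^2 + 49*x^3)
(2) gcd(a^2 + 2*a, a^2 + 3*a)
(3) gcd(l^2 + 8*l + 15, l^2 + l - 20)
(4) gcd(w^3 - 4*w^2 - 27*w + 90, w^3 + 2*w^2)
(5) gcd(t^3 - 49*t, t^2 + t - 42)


(1) = m^2 + 14*m*x + 49*x^2
(2) = a
(3) = gcd((l + 3)*(l + 5), (l - 4)*(l + 5)) = l + 5
(4) = gcd((w - 6)*(w - 3)*(w + 5), w^2*(w + 2)) = 1
(5) = t + 7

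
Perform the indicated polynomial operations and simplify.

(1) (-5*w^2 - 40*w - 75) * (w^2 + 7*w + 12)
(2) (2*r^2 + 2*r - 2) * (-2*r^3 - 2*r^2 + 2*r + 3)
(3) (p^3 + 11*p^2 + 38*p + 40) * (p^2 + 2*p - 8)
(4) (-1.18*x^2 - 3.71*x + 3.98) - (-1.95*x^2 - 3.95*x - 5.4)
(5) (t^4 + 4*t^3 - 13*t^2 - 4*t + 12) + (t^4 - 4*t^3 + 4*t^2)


(1) = -5*w^4 - 75*w^3 - 415*w^2 - 1005*w - 900
(2) = -4*r^5 - 8*r^4 + 4*r^3 + 14*r^2 + 2*r - 6
(3) = p^5 + 13*p^4 + 52*p^3 + 28*p^2 - 224*p - 320
(4) = 0.77*x^2 + 0.24*x + 9.38
(5) = 2*t^4 - 9*t^2 - 4*t + 12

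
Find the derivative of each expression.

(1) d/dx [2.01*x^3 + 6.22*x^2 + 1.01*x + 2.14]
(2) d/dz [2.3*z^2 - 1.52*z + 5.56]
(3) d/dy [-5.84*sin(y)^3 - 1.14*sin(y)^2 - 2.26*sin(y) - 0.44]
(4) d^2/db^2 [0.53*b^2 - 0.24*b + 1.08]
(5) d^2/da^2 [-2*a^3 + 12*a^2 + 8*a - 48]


(1) = 6.03*x^2 + 12.44*x + 1.01
(2) = 4.6*z - 1.52
(3) = (-2.28*sin(y) + 8.76*cos(2*y) - 11.02)*cos(y)
(4) = 1.06000000000000
(5) = 24 - 12*a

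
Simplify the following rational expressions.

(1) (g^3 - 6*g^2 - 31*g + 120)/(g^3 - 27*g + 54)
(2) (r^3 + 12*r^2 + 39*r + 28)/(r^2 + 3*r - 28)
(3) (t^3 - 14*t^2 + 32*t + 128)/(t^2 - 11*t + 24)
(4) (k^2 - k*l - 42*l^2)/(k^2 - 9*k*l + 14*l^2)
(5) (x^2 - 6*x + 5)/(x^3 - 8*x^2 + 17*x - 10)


(1) = (g^2 - 3*g - 40)/(g^2 + 3*g - 18)
(2) = (r^2 + 5*r + 4)/(r - 4)
(3) = (t^2 - 6*t - 16)/(t - 3)
(4) = (k + 6*l)/(k - 2*l)
(5) = 1/(x - 2)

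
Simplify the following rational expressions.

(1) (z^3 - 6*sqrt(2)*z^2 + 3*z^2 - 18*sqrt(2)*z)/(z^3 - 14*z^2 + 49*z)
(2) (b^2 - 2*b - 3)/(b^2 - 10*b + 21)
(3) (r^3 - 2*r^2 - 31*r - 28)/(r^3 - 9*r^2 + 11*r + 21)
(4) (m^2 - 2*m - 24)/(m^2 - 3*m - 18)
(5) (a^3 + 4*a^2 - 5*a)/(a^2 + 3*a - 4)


(1) = (z^2 + z*(3 - 6*sqrt(2)) - 18*sqrt(2))/(z^2 - 14*z + 49)
(2) = (b + 1)/(b - 7)
(3) = (r + 4)/(r - 3)
(4) = (m + 4)/(m + 3)
(5) = (a^2 + 5*a)/(a + 4)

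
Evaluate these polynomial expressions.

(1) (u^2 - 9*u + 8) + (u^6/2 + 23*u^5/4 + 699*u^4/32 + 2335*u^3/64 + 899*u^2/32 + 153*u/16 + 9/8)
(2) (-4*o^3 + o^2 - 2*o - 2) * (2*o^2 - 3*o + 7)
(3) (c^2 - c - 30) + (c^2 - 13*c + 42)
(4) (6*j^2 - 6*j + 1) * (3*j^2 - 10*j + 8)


(1) = u^6/2 + 23*u^5/4 + 699*u^4/32 + 2335*u^3/64 + 931*u^2/32 + 9*u/16 + 73/8
(2) = -8*o^5 + 14*o^4 - 35*o^3 + 9*o^2 - 8*o - 14
(3) = 2*c^2 - 14*c + 12
(4) = 18*j^4 - 78*j^3 + 111*j^2 - 58*j + 8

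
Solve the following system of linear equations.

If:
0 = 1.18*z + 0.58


Then:
z = -0.49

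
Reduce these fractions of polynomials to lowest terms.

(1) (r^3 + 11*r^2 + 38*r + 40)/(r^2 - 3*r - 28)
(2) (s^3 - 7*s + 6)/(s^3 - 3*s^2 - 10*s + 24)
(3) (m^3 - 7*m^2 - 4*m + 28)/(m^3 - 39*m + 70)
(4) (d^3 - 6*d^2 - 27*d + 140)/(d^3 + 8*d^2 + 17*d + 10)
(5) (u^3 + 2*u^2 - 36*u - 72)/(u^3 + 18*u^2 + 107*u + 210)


(1) = (r^2 + 7*r + 10)/(r - 7)
(2) = (s - 1)/(s - 4)
(3) = (m^2 - 5*m - 14)/(m^2 + 2*m - 35)
(4) = (d^2 - 11*d + 28)/(d^2 + 3*d + 2)
(5) = (u^2 - 4*u - 12)/(u^2 + 12*u + 35)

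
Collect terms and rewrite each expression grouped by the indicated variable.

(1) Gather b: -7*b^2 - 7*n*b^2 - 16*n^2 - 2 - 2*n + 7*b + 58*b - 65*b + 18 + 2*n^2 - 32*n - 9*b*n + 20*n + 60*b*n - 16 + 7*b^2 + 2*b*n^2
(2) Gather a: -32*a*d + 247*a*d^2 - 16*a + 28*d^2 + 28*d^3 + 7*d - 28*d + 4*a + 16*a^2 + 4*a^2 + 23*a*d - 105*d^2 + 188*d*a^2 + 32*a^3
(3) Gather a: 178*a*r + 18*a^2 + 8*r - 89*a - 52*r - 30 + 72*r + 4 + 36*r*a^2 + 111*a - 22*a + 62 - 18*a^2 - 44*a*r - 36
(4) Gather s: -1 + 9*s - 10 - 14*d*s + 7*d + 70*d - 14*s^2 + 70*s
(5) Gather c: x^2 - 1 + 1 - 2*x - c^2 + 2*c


(1) = -7*b^2*n + b*(2*n^2 + 51*n) - 14*n^2 - 14*n
(2) = 32*a^3 + a^2*(188*d + 20) + a*(247*d^2 - 9*d - 12) + 28*d^3 - 77*d^2 - 21*d
(3) = 36*a^2*r + 134*a*r + 28*r
(4) = 77*d - 14*s^2 + s*(79 - 14*d) - 11
(5) = -c^2 + 2*c + x^2 - 2*x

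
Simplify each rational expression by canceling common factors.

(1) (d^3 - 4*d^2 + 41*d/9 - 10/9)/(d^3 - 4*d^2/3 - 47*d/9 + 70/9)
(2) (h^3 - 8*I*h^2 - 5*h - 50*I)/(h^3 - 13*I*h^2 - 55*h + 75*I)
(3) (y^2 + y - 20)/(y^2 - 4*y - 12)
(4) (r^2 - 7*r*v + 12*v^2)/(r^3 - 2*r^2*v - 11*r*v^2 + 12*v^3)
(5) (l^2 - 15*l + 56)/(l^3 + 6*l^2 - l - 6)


(1) = (3*d - 1)/(3*d + 7)
(2) = (h + 2*I)/(h - 3*I)
(3) = (y^2 + y - 20)/(y^2 - 4*y - 12)
(4) = (r - 3*v)/(r^2 + 2*r*v - 3*v^2)
(5) = (l^2 - 15*l + 56)/(l^3 + 6*l^2 - l - 6)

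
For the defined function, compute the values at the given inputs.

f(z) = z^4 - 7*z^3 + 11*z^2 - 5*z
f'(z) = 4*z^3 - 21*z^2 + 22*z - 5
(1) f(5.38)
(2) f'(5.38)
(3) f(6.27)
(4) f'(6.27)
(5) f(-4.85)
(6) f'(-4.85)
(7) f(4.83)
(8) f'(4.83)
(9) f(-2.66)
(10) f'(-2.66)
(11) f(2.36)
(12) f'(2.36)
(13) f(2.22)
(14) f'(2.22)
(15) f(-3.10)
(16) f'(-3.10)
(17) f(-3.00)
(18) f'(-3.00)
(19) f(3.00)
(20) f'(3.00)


(1) = 39.22
(2) = 128.41
(3) = 221.15
(4) = 293.34
(5) = 1634.89
(6) = -1062.01
(7) = -12.04
(8) = 62.07
(9) = 272.94
(10) = -287.39
(11) = -11.52
(12) = -17.46
(13) = -9.19
(14) = -15.89
(15) = 422.10
(16) = -394.17
(17) = 384.00
(18) = -368.00
(19) = -24.00
(20) = -20.00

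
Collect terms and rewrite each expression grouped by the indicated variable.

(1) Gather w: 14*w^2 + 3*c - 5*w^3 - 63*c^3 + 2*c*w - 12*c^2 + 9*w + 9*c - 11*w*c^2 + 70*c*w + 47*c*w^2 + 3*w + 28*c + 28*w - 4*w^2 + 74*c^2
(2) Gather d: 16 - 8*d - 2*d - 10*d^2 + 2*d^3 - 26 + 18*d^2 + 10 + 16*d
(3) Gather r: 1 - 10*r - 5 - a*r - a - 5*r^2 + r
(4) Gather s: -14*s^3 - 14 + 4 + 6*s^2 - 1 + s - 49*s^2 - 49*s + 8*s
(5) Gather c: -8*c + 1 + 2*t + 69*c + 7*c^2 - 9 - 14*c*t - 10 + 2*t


(1) = -63*c^3 + 62*c^2 + 40*c - 5*w^3 + w^2*(47*c + 10) + w*(-11*c^2 + 72*c + 40)
(2) = 2*d^3 + 8*d^2 + 6*d
(3) = -a - 5*r^2 + r*(-a - 9) - 4
(4) = -14*s^3 - 43*s^2 - 40*s - 11
(5) = 7*c^2 + c*(61 - 14*t) + 4*t - 18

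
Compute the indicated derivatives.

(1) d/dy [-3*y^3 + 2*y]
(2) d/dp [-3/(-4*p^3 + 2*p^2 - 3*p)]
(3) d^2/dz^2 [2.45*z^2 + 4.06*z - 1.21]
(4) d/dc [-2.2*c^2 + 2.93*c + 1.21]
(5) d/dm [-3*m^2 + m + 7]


(1) = 2 - 9*y^2
(2) = 3*(-12*p^2 + 4*p - 3)/(p^2*(4*p^2 - 2*p + 3)^2)
(3) = 4.90000000000000
(4) = 2.93 - 4.4*c
(5) = 1 - 6*m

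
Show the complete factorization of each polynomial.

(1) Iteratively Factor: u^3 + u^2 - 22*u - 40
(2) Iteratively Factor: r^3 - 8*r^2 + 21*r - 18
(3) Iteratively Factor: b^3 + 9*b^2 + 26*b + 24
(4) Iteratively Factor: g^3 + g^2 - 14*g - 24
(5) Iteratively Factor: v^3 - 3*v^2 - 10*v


(1) = (u + 2)*(u^2 - u - 20) = (u - 5)*(u + 2)*(u + 4)
(2) = (r - 3)*(r^2 - 5*r + 6) = (r - 3)^2*(r - 2)
(3) = (b + 4)*(b^2 + 5*b + 6) = (b + 3)*(b + 4)*(b + 2)
(4) = (g + 2)*(g^2 - g - 12) = (g - 4)*(g + 2)*(g + 3)
(5) = (v + 2)*(v^2 - 5*v) = v*(v + 2)*(v - 5)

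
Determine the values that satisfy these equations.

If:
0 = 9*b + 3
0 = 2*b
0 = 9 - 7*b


Then:
No Solution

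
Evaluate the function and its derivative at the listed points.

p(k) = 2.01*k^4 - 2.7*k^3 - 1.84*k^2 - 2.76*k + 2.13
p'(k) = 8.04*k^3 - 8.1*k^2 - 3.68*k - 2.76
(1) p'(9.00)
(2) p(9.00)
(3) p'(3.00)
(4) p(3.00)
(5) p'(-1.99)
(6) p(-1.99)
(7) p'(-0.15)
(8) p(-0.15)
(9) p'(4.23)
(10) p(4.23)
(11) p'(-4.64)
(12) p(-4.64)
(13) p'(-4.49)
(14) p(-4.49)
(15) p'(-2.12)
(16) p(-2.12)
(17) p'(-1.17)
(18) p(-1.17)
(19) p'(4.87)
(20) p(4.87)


(1) = 5169.18
(2) = 11047.56
(3) = 130.38
(4) = 67.20
(5) = -90.87
(6) = 53.14
(7) = -2.42
(8) = 2.51
(9) = 445.26
(10) = 396.69
(11) = -963.25
(12) = 1176.73
(13) = -877.31
(14) = 1038.75
(15) = -107.97
(16) = 66.04
(17) = -22.42
(18) = 10.93
(19) = 715.84
(20) = 763.80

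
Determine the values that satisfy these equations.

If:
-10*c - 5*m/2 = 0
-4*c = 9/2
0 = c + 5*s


Then:
c = -9/8
m = 9/2
s = 9/40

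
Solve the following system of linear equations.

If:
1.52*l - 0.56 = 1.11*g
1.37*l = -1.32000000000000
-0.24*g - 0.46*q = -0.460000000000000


Then:
g = -1.82
l = -0.96
q = 1.95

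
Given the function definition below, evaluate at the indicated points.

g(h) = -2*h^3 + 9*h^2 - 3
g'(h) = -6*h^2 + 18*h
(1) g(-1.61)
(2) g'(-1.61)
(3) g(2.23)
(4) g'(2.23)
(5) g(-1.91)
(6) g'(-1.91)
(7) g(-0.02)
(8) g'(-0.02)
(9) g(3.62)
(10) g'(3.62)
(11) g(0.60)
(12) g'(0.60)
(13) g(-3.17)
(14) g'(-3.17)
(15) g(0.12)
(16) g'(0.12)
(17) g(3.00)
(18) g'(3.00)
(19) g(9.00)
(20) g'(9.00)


(1) = 28.68
(2) = -44.53
(3) = 19.58
(4) = 10.30
(5) = 43.77
(6) = -56.27
(7) = -3.00
(8) = -0.36
(9) = 20.06
(10) = -13.47
(11) = -0.19
(12) = 8.64
(13) = 151.15
(14) = -117.35
(15) = -2.87
(16) = 2.07
(17) = 24.00
(18) = 0.00
(19) = -732.00
(20) = -324.00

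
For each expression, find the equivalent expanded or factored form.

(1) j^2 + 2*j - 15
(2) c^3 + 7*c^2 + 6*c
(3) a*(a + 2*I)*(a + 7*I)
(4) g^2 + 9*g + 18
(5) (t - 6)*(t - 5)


(1) = (j - 3)*(j + 5)
(2) = c*(c + 1)*(c + 6)
(3) = a^3 + 9*I*a^2 - 14*a
(4) = (g + 3)*(g + 6)
(5) = t^2 - 11*t + 30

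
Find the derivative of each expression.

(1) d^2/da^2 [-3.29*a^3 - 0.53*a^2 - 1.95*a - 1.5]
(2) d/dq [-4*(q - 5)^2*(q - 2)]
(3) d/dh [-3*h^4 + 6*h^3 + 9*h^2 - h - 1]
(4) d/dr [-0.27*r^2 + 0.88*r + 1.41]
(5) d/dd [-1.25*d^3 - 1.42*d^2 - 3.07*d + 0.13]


(1) = -19.74*a - 1.06
(2) = 12*(3 - q)*(q - 5)
(3) = -12*h^3 + 18*h^2 + 18*h - 1
(4) = 0.88 - 0.54*r
(5) = -3.75*d^2 - 2.84*d - 3.07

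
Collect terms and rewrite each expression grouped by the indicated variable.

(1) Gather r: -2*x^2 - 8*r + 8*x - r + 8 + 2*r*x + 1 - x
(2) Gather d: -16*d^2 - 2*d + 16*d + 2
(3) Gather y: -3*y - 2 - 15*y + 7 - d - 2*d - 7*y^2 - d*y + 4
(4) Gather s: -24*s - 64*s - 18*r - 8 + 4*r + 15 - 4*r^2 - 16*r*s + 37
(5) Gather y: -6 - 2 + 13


(1) = r*(2*x - 9) - 2*x^2 + 7*x + 9
(2) = -16*d^2 + 14*d + 2
(3) = -3*d - 7*y^2 + y*(-d - 18) + 9
(4) = -4*r^2 - 14*r + s*(-16*r - 88) + 44
(5) = 5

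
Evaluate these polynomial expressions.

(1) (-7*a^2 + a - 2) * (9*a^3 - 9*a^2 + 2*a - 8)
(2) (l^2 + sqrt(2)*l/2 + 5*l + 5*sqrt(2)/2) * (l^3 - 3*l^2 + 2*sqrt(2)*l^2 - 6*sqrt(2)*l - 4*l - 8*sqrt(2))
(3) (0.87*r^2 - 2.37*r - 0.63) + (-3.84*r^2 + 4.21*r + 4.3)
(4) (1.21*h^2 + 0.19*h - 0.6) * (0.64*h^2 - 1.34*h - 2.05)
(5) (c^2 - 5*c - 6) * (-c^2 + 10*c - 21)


(1) = -63*a^5 + 72*a^4 - 41*a^3 + 76*a^2 - 12*a + 16
(2) = l^5 + 2*l^4 + 5*sqrt(2)*l^4/2 - 17*l^3 + 5*sqrt(2)*l^3 - 95*sqrt(2)*l^2/2 - 16*l^2 - 50*sqrt(2)*l - 38*l - 40
(3) = -2.97*r^2 + 1.84*r + 3.67
(4) = 0.7744*h^4 - 1.4998*h^3 - 3.1191*h^2 + 0.4145*h + 1.23
(5) = -c^4 + 15*c^3 - 65*c^2 + 45*c + 126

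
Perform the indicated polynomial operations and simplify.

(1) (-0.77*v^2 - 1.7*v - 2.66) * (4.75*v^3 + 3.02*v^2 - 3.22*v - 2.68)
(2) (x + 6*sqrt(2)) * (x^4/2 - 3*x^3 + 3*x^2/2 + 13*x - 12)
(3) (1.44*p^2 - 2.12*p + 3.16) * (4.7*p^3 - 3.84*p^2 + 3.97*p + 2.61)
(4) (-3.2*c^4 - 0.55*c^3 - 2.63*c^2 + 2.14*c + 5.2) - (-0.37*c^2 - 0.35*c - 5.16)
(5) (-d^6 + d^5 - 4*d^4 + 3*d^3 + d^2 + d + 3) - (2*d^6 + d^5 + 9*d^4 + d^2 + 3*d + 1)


(1) = -3.6575*v^5 - 10.4004*v^4 - 15.2896*v^3 - 0.4956*v^2 + 13.1212*v + 7.1288
(2) = x^5/2 - 3*x^4 + 3*sqrt(2)*x^4 - 18*sqrt(2)*x^3 + 3*x^3/2 + 9*sqrt(2)*x^2 + 13*x^2 - 12*x + 78*sqrt(2)*x - 72*sqrt(2)
(3) = 6.768*p^5 - 15.4936*p^4 + 28.7096*p^3 - 16.7924*p^2 + 7.012*p + 8.2476
(4) = -3.2*c^4 - 0.55*c^3 - 2.26*c^2 + 2.49*c + 10.36
(5) = -3*d^6 - 13*d^4 + 3*d^3 - 2*d + 2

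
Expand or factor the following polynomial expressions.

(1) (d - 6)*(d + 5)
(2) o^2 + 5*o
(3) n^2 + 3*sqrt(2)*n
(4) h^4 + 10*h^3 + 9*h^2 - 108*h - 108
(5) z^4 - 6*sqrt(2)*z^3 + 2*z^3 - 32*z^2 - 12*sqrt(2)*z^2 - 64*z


(1) = d^2 - d - 30
(2) = o*(o + 5)
(3) = n*(n + 3*sqrt(2))
(4) = (h - 3)*(h + 1)*(h + 6)^2
(5) = z*(z + 2)*(z - 8*sqrt(2))*(z + 2*sqrt(2))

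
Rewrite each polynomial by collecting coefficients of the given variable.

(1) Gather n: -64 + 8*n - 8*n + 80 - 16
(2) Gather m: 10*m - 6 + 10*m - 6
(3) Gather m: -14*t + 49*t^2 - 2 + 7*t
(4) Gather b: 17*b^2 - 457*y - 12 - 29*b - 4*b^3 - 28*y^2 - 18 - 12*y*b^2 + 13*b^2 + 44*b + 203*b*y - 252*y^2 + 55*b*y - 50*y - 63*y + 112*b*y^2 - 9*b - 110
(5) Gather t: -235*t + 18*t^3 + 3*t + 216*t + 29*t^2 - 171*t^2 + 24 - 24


(1) = 0
(2) = 20*m - 12
(3) = 49*t^2 - 7*t - 2
(4) = -4*b^3 + b^2*(30 - 12*y) + b*(112*y^2 + 258*y + 6) - 280*y^2 - 570*y - 140
(5) = 18*t^3 - 142*t^2 - 16*t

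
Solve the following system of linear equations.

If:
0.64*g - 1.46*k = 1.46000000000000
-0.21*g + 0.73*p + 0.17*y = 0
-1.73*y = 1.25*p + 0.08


Then:
g = -4.00152380952381*y - 0.22247619047619
k = -1.75409262883235*y - 1.09752380952381
p = -1.384*y - 0.064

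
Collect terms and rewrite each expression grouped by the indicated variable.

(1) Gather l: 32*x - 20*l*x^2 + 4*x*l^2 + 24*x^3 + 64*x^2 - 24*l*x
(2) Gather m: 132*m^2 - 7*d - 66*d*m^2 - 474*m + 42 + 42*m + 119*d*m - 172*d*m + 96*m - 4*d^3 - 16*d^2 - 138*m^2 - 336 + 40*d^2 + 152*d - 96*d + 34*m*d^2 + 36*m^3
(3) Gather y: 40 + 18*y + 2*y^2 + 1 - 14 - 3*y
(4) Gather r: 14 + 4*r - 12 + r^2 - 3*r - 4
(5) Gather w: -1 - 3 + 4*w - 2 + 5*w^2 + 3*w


(1) = 4*l^2*x + l*(-20*x^2 - 24*x) + 24*x^3 + 64*x^2 + 32*x
(2) = -4*d^3 + 24*d^2 + 49*d + 36*m^3 + m^2*(-66*d - 6) + m*(34*d^2 - 53*d - 336) - 294
(3) = 2*y^2 + 15*y + 27
(4) = r^2 + r - 2
(5) = 5*w^2 + 7*w - 6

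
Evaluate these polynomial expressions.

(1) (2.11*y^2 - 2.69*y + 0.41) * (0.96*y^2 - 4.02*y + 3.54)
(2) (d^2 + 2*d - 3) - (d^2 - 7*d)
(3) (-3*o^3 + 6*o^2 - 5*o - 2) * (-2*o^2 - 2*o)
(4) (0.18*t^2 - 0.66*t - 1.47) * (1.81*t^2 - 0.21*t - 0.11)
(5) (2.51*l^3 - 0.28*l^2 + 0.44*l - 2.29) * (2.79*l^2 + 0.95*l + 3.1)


(1) = 2.0256*y^4 - 11.0646*y^3 + 18.6768*y^2 - 11.1708*y + 1.4514
(2) = 9*d - 3
(3) = 6*o^5 - 6*o^4 - 2*o^3 + 14*o^2 + 4*o
(4) = 0.3258*t^4 - 1.2324*t^3 - 2.5419*t^2 + 0.3813*t + 0.1617
(5) = 7.0029*l^5 + 1.6033*l^4 + 8.7426*l^3 - 6.8391*l^2 - 0.8115*l - 7.099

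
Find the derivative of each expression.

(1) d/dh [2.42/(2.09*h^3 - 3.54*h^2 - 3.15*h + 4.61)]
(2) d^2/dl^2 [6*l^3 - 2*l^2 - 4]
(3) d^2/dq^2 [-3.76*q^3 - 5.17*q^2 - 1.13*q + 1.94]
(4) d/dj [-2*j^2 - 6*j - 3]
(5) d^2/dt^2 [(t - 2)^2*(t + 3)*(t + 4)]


(1) = (-15.1734*h^2 + 17.1336*h + 7.623)/(2.09*h^3 - 3.54*h^2 - 3.15*h + 4.61)^2
(2) = 36*l - 4
(3) = -22.56*q - 10.34
(4) = -4*j - 6
(5) = 12*t^2 + 18*t - 24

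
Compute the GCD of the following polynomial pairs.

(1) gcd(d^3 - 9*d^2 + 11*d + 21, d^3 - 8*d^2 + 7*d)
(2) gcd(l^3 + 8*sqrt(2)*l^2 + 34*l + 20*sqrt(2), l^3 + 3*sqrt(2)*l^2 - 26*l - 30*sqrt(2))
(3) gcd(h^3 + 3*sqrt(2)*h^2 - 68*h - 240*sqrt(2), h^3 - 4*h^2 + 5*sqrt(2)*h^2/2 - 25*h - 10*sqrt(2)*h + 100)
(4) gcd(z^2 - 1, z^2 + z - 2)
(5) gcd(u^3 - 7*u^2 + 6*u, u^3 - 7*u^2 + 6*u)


(1) = d - 7
(2) = l^2 + 6*sqrt(2)*l + 10
(3) = h + 5*sqrt(2)
(4) = z - 1
(5) = gcd(u*(u - 6)*(u - 1), u*(u - 6)*(u - 1)) = u^3 - 7*u^2 + 6*u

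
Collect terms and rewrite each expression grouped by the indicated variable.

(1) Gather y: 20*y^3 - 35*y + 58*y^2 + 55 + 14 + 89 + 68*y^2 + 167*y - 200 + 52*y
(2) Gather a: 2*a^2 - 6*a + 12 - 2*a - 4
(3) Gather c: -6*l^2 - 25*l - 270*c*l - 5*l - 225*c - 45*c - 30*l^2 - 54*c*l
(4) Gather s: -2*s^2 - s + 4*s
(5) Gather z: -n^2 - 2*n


(1) = 20*y^3 + 126*y^2 + 184*y - 42
(2) = 2*a^2 - 8*a + 8
(3) = c*(-324*l - 270) - 36*l^2 - 30*l
(4) = -2*s^2 + 3*s
(5) = -n^2 - 2*n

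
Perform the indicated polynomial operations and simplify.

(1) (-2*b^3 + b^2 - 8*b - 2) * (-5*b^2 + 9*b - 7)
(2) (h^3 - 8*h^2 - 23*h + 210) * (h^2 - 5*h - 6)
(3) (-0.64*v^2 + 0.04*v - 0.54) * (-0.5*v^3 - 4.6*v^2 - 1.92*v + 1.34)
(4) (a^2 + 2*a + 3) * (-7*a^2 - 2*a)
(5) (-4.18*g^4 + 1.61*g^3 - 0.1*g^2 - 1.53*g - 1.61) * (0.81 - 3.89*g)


(1) = 10*b^5 - 23*b^4 + 63*b^3 - 69*b^2 + 38*b + 14
(2) = h^5 - 13*h^4 + 11*h^3 + 373*h^2 - 912*h - 1260
(3) = 0.32*v^5 + 2.924*v^4 + 1.3148*v^3 + 1.5496*v^2 + 1.0904*v - 0.7236
(4) = -7*a^4 - 16*a^3 - 25*a^2 - 6*a
(5) = 16.2602*g^5 - 9.6487*g^4 + 1.6931*g^3 + 5.8707*g^2 + 5.0236*g - 1.3041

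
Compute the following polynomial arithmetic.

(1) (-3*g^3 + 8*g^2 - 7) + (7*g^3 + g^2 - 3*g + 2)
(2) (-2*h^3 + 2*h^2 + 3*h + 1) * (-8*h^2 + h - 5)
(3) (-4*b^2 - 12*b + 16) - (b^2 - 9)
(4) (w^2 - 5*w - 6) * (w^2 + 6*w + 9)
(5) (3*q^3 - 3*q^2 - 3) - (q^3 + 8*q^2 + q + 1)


(1) = 4*g^3 + 9*g^2 - 3*g - 5
(2) = 16*h^5 - 18*h^4 - 12*h^3 - 15*h^2 - 14*h - 5
(3) = -5*b^2 - 12*b + 25
(4) = w^4 + w^3 - 27*w^2 - 81*w - 54
(5) = 2*q^3 - 11*q^2 - q - 4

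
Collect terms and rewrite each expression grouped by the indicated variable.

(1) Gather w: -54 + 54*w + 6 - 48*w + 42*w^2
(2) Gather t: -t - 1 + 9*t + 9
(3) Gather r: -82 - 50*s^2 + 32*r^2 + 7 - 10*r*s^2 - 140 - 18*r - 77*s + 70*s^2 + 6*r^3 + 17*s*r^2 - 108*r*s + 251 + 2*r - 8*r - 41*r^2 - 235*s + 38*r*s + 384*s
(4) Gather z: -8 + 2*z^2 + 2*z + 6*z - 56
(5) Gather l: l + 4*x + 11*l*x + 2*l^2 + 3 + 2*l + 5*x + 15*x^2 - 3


(1) = 42*w^2 + 6*w - 48
(2) = 8*t + 8
(3) = 6*r^3 + r^2*(17*s - 9) + r*(-10*s^2 - 70*s - 24) + 20*s^2 + 72*s + 36
(4) = 2*z^2 + 8*z - 64
(5) = 2*l^2 + l*(11*x + 3) + 15*x^2 + 9*x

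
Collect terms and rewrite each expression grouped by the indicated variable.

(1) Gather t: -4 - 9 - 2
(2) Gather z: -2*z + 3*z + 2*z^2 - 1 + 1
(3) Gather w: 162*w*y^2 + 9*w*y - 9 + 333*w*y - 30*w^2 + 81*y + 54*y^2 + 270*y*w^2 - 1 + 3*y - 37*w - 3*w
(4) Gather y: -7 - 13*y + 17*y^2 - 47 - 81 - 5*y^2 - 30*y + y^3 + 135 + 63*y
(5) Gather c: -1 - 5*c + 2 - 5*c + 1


(1) = -15
(2) = 2*z^2 + z
(3) = w^2*(270*y - 30) + w*(162*y^2 + 342*y - 40) + 54*y^2 + 84*y - 10
(4) = y^3 + 12*y^2 + 20*y
(5) = 2 - 10*c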